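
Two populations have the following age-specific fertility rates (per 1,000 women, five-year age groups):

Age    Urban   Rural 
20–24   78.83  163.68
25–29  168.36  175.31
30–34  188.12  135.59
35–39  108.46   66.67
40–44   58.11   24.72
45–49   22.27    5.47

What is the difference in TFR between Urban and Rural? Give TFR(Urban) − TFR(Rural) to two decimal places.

Urban:
  Sum of ASFRs = 78.83 + 168.36 + 188.12 + 108.46 + 58.11 + 22.27 = 624.15
  TFR = 5 × 624.15 / 1000 = 3.12075
Rural:
  Sum of ASFRs = 163.68 + 175.31 + 135.59 + 66.67 + 24.72 + 5.47 = 571.44
  TFR = 5 × 571.44 / 1000 = 2.8572
Difference = 3.12075 − 2.8572 = 0.26355

0.26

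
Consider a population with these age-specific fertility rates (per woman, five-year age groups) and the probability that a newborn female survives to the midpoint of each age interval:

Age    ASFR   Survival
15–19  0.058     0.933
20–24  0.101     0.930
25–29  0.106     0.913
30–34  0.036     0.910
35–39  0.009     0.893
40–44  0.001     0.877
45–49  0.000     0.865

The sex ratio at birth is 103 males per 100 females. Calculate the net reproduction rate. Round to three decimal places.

Proportion female at birth = 100 / (100 + 103) = 0.49261.
Each age group contributes 5 × ASFR × survival:
  15–19: 5 × 0.058 × 0.933 = 0.27057
  20–24: 5 × 0.101 × 0.930 = 0.46965
  25–29: 5 × 0.106 × 0.913 = 0.48389
  30–34: 5 × 0.036 × 0.910 = 0.16380
  35–39: 5 × 0.009 × 0.893 = 0.04019
  40–44: 5 × 0.001 × 0.877 = 0.00439
  45–49: 5 × 0.000 × 0.865 = 0.00000
Sum = 1.43249
NRR = 0.49261 × 1.43249 = 0.70566

0.706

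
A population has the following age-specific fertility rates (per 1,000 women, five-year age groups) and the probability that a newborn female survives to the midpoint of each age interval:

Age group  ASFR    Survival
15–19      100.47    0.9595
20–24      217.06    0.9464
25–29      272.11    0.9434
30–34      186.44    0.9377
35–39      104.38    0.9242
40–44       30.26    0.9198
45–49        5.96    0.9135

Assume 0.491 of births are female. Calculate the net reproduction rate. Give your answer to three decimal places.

2.119

Proportion female at birth = 0.491.
Each age group contributes 5 × ASFR × survival:
  15–19: 5 × 100.47/1000 × 0.9595 = 0.48200
  20–24: 5 × 217.06/1000 × 0.9464 = 1.02713
  25–29: 5 × 272.11/1000 × 0.9434 = 1.28354
  30–34: 5 × 186.44/1000 × 0.9377 = 0.87412
  35–39: 5 × 104.38/1000 × 0.9242 = 0.48234
  40–44: 5 × 30.26/1000 × 0.9198 = 0.13917
  45–49: 5 × 5.96/1000 × 0.9135 = 0.02722
Sum = 4.31552
NRR = 0.491 × 4.31552 = 2.11892
An NRR exceeding 1 indicates intrinsic growth under these rates.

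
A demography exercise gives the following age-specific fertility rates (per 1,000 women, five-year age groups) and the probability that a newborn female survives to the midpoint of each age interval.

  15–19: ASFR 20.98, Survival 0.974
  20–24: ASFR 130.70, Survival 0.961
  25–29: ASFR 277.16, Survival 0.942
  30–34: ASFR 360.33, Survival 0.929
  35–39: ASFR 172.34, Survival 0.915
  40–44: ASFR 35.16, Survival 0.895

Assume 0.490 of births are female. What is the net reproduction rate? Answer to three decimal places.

2.281

Proportion female at birth = 0.490.
Each age group contributes 5 × ASFR × survival:
  15–19: 5 × 20.98/1000 × 0.974 = 0.10217
  20–24: 5 × 130.70/1000 × 0.961 = 0.62801
  25–29: 5 × 277.16/1000 × 0.942 = 1.30542
  30–34: 5 × 360.33/1000 × 0.929 = 1.67373
  35–39: 5 × 172.34/1000 × 0.915 = 0.78846
  40–44: 5 × 35.16/1000 × 0.895 = 0.15734
Sum = 4.65513
NRR = 0.490 × 4.65513 = 2.28101
NRR > 1, so each generation more than replaces itself.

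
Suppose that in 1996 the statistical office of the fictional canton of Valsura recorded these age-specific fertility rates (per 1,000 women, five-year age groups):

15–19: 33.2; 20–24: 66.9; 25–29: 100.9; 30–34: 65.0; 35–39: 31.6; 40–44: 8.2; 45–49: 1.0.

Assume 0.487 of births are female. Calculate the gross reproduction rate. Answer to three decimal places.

0.747

Proportion female at birth = 0.487.
Sum of ASFRs = 33.2 + 66.9 + 100.9 + 65.0 + 31.6 + 8.2 + 1.0 = 306.8
TFR = 5 × 306.8 / 1000 = 1.534
GRR = 0.487 × 1.534 = 0.74706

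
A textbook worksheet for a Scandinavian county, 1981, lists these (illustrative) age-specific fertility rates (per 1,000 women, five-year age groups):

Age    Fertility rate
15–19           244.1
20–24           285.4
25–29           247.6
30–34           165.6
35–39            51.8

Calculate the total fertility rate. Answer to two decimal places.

Sum of ASFRs = 244.1 + 285.4 + 247.6 + 165.6 + 51.8 = 994.5
TFR = 5 × 994.5 / 1000 = 4.9725

4.97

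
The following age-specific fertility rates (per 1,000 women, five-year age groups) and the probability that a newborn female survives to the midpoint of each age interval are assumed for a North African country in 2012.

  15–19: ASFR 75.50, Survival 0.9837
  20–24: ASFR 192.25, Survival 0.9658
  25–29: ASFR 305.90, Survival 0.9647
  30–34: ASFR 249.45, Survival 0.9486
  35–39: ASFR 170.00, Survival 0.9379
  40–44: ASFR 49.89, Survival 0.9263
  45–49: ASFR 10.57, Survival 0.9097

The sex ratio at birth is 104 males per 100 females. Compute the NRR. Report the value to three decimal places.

2.468

Proportion female at birth = 100 / (100 + 104) = 0.49020.
Per-age-group product (5 × ASFR × survival probability):
  15–19: 5 × 75.50/1000 × 0.9837 = 0.37135
  20–24: 5 × 192.25/1000 × 0.9658 = 0.92838
  25–29: 5 × 305.90/1000 × 0.9647 = 1.47551
  30–34: 5 × 249.45/1000 × 0.9486 = 1.18314
  35–39: 5 × 170.00/1000 × 0.9379 = 0.79722
  40–44: 5 × 49.89/1000 × 0.9263 = 0.23107
  45–49: 5 × 10.57/1000 × 0.9097 = 0.04808
Sum = 5.03475
NRR = 0.49020 × 5.03475 = 2.46803
With NRR above 1 the population is above replacement fertility.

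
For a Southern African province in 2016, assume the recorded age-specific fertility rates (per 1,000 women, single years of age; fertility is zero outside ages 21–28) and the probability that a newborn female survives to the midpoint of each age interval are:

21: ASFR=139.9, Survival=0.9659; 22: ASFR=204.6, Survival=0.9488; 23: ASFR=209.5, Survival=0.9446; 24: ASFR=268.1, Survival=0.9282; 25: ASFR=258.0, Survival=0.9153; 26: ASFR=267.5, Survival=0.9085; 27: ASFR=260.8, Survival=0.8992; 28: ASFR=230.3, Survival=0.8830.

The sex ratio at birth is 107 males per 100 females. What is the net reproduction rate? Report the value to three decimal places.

0.818

Proportion female at birth = 100 / (100 + 107) = 0.48309.
Each age group contributes 1 × ASFR × survival:
  21: 1 × 139.9/1000 × 0.9659 = 0.13513
  22: 1 × 204.6/1000 × 0.9488 = 0.19412
  23: 1 × 209.5/1000 × 0.9446 = 0.19789
  24: 1 × 268.1/1000 × 0.9282 = 0.24885
  25: 1 × 258.0/1000 × 0.9153 = 0.23615
  26: 1 × 267.5/1000 × 0.9085 = 0.24302
  27: 1 × 260.8/1000 × 0.8992 = 0.23451
  28: 1 × 230.3/1000 × 0.8830 = 0.20335
Sum = 1.69302
NRR = 0.48309 × 1.69302 = 0.81788
With NRR below 1 the population is below replacement fertility.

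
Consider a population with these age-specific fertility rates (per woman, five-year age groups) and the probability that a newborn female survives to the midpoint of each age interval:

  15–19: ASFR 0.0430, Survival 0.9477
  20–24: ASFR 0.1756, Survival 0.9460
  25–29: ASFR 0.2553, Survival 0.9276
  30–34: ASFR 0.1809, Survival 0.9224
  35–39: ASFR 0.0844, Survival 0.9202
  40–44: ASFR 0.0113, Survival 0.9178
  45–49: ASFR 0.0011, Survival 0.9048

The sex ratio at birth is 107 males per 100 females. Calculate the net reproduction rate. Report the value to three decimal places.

Proportion female at birth = 100 / (100 + 107) = 0.48309.
Survival-weighted fertility by age (5·fₓ·Sₓ):
  15–19: 5 × 0.0430 × 0.9477 = 0.20376
  20–24: 5 × 0.1756 × 0.9460 = 0.83059
  25–29: 5 × 0.2553 × 0.9276 = 1.18408
  30–34: 5 × 0.1809 × 0.9224 = 0.83431
  35–39: 5 × 0.0844 × 0.9202 = 0.38832
  40–44: 5 × 0.0113 × 0.9178 = 0.05186
  45–49: 5 × 0.0011 × 0.9048 = 0.00498
Sum = 3.49790
NRR = 0.48309 × 3.49790 = 1.68980

1.690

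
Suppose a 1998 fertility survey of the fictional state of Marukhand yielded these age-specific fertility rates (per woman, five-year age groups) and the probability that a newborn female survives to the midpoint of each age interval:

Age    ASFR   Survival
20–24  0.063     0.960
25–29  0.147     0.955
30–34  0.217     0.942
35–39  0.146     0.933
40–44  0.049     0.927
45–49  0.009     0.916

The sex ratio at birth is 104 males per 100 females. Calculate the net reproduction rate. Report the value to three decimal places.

Proportion female at birth = 100 / (100 + 104) = 0.49020.
Survival-weighted fertility by age (5·fₓ·Sₓ):
  20–24: 5 × 0.063 × 0.960 = 0.30240
  25–29: 5 × 0.147 × 0.955 = 0.70193
  30–34: 5 × 0.217 × 0.942 = 1.02207
  35–39: 5 × 0.146 × 0.933 = 0.68109
  40–44: 5 × 0.049 × 0.927 = 0.22712
  45–49: 5 × 0.009 × 0.916 = 0.04122
Sum = 2.97583
NRR = 0.49020 × 2.97583 = 1.45875
An NRR exceeding 1 indicates intrinsic growth under these rates.

1.459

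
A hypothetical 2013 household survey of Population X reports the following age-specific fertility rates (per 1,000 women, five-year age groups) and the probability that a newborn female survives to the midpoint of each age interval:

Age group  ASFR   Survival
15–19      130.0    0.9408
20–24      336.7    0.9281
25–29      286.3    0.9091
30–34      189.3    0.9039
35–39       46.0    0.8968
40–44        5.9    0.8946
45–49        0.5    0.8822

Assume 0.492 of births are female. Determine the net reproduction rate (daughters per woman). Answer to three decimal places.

Proportion female at birth = 0.492.
Each age group contributes 5 × ASFR × survival:
  15–19: 5 × 130.0/1000 × 0.9408 = 0.61152
  20–24: 5 × 336.7/1000 × 0.9281 = 1.56246
  25–29: 5 × 286.3/1000 × 0.9091 = 1.30138
  30–34: 5 × 189.3/1000 × 0.9039 = 0.85554
  35–39: 5 × 46.0/1000 × 0.8968 = 0.20626
  40–44: 5 × 5.9/1000 × 0.8946 = 0.02639
  45–49: 5 × 0.5/1000 × 0.8822 = 0.00221
Sum = 4.56576
NRR = 0.492 × 4.56576 = 2.24635
An NRR exceeding 1 indicates intrinsic growth under these rates.

2.246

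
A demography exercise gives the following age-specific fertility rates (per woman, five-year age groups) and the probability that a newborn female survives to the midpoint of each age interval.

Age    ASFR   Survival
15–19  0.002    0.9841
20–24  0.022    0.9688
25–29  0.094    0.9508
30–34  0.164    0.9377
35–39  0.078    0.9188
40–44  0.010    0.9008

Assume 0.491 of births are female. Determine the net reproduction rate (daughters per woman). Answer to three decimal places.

0.852

Proportion female at birth = 0.491.
Weighting each age-specific rate by interval width and survival:
  15–19: 5 × 0.002 × 0.9841 = 0.00984
  20–24: 5 × 0.022 × 0.9688 = 0.10657
  25–29: 5 × 0.094 × 0.9508 = 0.44688
  30–34: 5 × 0.164 × 0.9377 = 0.76891
  35–39: 5 × 0.078 × 0.9188 = 0.35833
  40–44: 5 × 0.010 × 0.9008 = 0.04504
Sum = 1.73557
NRR = 0.491 × 1.73557 = 0.85216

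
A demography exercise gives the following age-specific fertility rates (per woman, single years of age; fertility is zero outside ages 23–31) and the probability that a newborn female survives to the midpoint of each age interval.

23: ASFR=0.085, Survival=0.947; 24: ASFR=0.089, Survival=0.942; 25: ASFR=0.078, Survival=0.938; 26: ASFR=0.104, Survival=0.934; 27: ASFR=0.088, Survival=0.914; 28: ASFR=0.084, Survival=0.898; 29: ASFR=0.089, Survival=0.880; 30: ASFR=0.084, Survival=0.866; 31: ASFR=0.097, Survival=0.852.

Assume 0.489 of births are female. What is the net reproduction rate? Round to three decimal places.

Proportion female at birth = 0.489.
Each age group contributes 1 × ASFR × survival:
  23: 1 × 0.085 × 0.947 = 0.08050
  24: 1 × 0.089 × 0.942 = 0.08384
  25: 1 × 0.078 × 0.938 = 0.07316
  26: 1 × 0.104 × 0.934 = 0.09714
  27: 1 × 0.088 × 0.914 = 0.08043
  28: 1 × 0.084 × 0.898 = 0.07543
  29: 1 × 0.089 × 0.880 = 0.07832
  30: 1 × 0.084 × 0.866 = 0.07274
  31: 1 × 0.097 × 0.852 = 0.08264
Sum = 0.72420
NRR = 0.489 × 0.72420 = 0.35413
An NRR under 1 implies long-run decline under these rates.

0.354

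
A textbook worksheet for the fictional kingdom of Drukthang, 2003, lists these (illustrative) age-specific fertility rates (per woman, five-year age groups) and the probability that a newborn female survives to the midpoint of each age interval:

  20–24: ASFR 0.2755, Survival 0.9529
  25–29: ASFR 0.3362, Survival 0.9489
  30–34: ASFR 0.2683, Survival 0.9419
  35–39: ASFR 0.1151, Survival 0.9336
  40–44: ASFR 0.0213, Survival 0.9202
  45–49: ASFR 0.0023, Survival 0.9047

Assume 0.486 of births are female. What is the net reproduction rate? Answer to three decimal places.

2.341

Proportion female at birth = 0.486.
Each age group contributes 5 × ASFR × survival:
  20–24: 5 × 0.2755 × 0.9529 = 1.31262
  25–29: 5 × 0.3362 × 0.9489 = 1.59510
  30–34: 5 × 0.2683 × 0.9419 = 1.26356
  35–39: 5 × 0.1151 × 0.9336 = 0.53729
  40–44: 5 × 0.0213 × 0.9202 = 0.09800
  45–49: 5 × 0.0023 × 0.9047 = 0.01040
Sum = 4.81697
NRR = 0.486 × 4.81697 = 2.34105
An NRR exceeding 1 indicates intrinsic growth under these rates.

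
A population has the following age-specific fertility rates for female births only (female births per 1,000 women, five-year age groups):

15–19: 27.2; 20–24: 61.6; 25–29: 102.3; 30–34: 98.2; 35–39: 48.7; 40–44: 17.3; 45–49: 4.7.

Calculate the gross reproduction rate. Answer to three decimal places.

Sum of female ASFRs = 27.2 + 61.6 + 102.3 + 98.2 + 48.7 + 17.3 + 4.7 = 360.0
GRR = 5 × 360.0 / 1000 = 1.8

1.800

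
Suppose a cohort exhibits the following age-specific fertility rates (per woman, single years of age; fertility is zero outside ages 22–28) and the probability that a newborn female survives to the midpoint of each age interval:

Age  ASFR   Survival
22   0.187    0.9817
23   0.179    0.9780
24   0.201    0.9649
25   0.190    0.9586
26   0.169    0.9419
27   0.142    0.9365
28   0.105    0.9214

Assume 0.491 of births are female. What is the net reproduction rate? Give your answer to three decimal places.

0.552

Proportion female at birth = 0.491.
Per-age-group product (1 × ASFR × survival probability):
  22: 1 × 0.187 × 0.9817 = 0.18358
  23: 1 × 0.179 × 0.9780 = 0.17506
  24: 1 × 0.201 × 0.9649 = 0.19394
  25: 1 × 0.190 × 0.9586 = 0.18213
  26: 1 × 0.169 × 0.9419 = 0.15918
  27: 1 × 0.142 × 0.9365 = 0.13298
  28: 1 × 0.105 × 0.9214 = 0.09675
Sum = 1.12362
NRR = 0.491 × 1.12362 = 0.55170
With NRR below 1 the population is below replacement fertility.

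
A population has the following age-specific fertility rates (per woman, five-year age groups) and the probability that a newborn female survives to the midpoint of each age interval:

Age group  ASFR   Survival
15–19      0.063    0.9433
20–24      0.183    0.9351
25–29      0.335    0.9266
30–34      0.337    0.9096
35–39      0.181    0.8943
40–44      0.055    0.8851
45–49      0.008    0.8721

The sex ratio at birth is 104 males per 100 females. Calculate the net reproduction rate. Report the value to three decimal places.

Proportion female at birth = 100 / (100 + 104) = 0.49020.
Survival-weighted fertility by age (5·fₓ·Sₓ):
  15–19: 5 × 0.063 × 0.9433 = 0.29714
  20–24: 5 × 0.183 × 0.9351 = 0.85562
  25–29: 5 × 0.335 × 0.9266 = 1.55206
  30–34: 5 × 0.337 × 0.9096 = 1.53268
  35–39: 5 × 0.181 × 0.8943 = 0.80934
  40–44: 5 × 0.055 × 0.8851 = 0.24340
  45–49: 5 × 0.008 × 0.8721 = 0.03488
Sum = 5.32512
NRR = 0.49020 × 5.32512 = 2.61037
An NRR exceeding 1 indicates intrinsic growth under these rates.

2.610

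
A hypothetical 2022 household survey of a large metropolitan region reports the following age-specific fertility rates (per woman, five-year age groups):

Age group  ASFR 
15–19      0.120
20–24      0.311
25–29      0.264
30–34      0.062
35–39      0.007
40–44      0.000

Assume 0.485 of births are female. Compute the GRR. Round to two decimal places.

1.85

Proportion female at birth = 0.485.
Sum of ASFRs = 0.120 + 0.311 + 0.264 + 0.062 + 0.007 + 0.000 = 0.764
TFR = 5 × 0.764 = 3.82
GRR = 0.485 × 3.82 = 1.85270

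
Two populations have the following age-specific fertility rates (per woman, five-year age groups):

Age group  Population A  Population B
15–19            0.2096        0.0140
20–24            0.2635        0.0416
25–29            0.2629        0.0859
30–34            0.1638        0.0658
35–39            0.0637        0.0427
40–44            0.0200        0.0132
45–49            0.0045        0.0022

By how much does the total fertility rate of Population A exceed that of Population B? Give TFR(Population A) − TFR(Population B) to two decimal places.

Population A:
  Sum of ASFRs = 0.2096 + 0.2635 + 0.2629 + 0.1638 + 0.0637 + 0.0200 + 0.0045 = 0.9880
  TFR = 5 × 0.9880 = 4.94
Population B:
  Sum of ASFRs = 0.0140 + 0.0416 + 0.0859 + 0.0658 + 0.0427 + 0.0132 + 0.0022 = 0.2654
  TFR = 5 × 0.2654 = 1.327
Difference = 4.94 − 1.327 = 3.613

3.61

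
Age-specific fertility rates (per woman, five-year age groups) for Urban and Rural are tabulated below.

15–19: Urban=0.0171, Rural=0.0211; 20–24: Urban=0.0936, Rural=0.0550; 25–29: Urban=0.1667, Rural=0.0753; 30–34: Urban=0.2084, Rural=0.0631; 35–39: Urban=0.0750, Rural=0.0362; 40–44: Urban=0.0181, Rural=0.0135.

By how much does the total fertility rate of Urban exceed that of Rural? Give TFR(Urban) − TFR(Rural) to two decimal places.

Urban:
  Sum of ASFRs = 0.0171 + 0.0936 + 0.1667 + 0.2084 + 0.0750 + 0.0181 = 0.5789
  TFR = 5 × 0.5789 = 2.8945
Rural:
  Sum of ASFRs = 0.0211 + 0.0550 + 0.0753 + 0.0631 + 0.0362 + 0.0135 = 0.2642
  TFR = 5 × 0.2642 = 1.321
Difference = 2.8945 − 1.321 = 1.5735

1.57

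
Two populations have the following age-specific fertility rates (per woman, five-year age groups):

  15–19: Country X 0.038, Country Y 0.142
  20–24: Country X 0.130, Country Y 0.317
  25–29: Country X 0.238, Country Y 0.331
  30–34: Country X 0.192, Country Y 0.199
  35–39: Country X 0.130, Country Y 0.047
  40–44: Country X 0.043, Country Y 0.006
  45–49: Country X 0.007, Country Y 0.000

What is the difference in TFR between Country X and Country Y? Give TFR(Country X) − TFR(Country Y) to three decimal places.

-1.320

Country X:
  Sum of ASFRs = 0.038 + 0.130 + 0.238 + 0.192 + 0.130 + 0.043 + 0.007 = 0.778
  TFR = 5 × 0.778 = 3.89
Country Y:
  Sum of ASFRs = 0.142 + 0.317 + 0.331 + 0.199 + 0.047 + 0.006 + 0.000 = 1.042
  TFR = 5 × 1.042 = 5.21
Difference = 3.89 − 5.21 = -1.32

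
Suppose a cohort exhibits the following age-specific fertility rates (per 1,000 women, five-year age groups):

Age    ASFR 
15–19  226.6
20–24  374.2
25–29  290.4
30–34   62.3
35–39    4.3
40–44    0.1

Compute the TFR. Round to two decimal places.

4.79

Sum of ASFRs = 226.6 + 374.2 + 290.4 + 62.3 + 4.3 + 0.1 = 957.9
TFR = 5 × 957.9 / 1000 = 4.7895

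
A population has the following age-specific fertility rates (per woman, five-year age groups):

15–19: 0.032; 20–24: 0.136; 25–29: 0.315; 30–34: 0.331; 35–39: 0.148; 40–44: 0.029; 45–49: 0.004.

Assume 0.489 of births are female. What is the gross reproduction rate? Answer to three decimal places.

2.433

Proportion female at birth = 0.489.
Sum of ASFRs = 0.032 + 0.136 + 0.315 + 0.331 + 0.148 + 0.029 + 0.004 = 0.995
TFR = 5 × 0.995 = 4.975
GRR = 0.489 × 4.975 = 2.43278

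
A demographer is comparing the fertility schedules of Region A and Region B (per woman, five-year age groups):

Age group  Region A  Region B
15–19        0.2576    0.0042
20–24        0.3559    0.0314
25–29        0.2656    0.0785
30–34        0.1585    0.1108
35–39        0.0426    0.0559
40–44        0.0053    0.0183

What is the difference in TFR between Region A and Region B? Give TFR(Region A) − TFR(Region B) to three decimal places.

Region A:
  Sum of ASFRs = 0.2576 + 0.3559 + 0.2656 + 0.1585 + 0.0426 + 0.0053 = 1.0855
  TFR = 5 × 1.0855 = 5.4275
Region B:
  Sum of ASFRs = 0.0042 + 0.0314 + 0.0785 + 0.1108 + 0.0559 + 0.0183 = 0.2991
  TFR = 5 × 0.2991 = 1.4955
Difference = 5.4275 − 1.4955 = 3.932

3.932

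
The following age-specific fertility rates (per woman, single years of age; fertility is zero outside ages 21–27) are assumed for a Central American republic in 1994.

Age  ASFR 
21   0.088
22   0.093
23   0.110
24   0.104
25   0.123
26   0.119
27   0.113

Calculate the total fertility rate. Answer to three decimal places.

Sum of ASFRs = 0.088 + 0.093 + 0.110 + 0.104 + 0.123 + 0.119 + 0.113 = 0.750
TFR = 0.75

0.750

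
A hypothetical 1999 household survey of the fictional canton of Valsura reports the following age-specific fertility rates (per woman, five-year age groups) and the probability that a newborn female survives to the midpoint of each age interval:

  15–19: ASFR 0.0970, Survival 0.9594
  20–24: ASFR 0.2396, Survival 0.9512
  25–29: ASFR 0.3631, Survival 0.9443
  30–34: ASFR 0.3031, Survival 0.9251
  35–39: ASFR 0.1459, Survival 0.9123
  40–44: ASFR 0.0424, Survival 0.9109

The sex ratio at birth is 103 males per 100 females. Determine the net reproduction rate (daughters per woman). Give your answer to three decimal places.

Proportion female at birth = 100 / (100 + 103) = 0.49261.
Each age group contributes 5 × ASFR × survival:
  15–19: 5 × 0.0970 × 0.9594 = 0.46531
  20–24: 5 × 0.2396 × 0.9512 = 1.13954
  25–29: 5 × 0.3631 × 0.9443 = 1.71438
  30–34: 5 × 0.3031 × 0.9251 = 1.40199
  35–39: 5 × 0.1459 × 0.9123 = 0.66552
  40–44: 5 × 0.0424 × 0.9109 = 0.19311
Sum = 5.57985
NRR = 0.49261 × 5.57985 = 2.74869
With NRR above 1 the population is above replacement fertility.

2.749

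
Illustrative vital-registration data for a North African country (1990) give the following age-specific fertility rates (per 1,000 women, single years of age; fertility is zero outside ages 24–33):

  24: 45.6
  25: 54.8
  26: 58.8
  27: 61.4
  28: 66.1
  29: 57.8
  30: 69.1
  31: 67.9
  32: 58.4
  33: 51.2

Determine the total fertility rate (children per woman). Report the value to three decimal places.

0.591

Sum of ASFRs = 45.6 + 54.8 + 58.8 + 61.4 + 66.1 + 57.8 + 69.1 + 67.9 + 58.4 + 51.2 = 591.1
TFR = 591.1 / 1000 = 0.5911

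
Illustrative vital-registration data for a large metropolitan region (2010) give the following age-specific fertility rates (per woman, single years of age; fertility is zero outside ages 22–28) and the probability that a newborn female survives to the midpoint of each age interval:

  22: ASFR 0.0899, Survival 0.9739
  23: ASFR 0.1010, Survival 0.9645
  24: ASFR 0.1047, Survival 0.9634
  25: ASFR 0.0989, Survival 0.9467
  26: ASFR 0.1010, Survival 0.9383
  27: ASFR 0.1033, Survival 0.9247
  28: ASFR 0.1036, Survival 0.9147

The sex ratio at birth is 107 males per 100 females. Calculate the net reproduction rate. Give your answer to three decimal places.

Proportion female at birth = 100 / (100 + 107) = 0.48309.
Per-age-group product (1 × ASFR × survival probability):
  22: 1 × 0.0899 × 0.9739 = 0.08755
  23: 1 × 0.1010 × 0.9645 = 0.09741
  24: 1 × 0.1047 × 0.9634 = 0.10087
  25: 1 × 0.0989 × 0.9467 = 0.09363
  26: 1 × 0.1010 × 0.9383 = 0.09477
  27: 1 × 0.1033 × 0.9247 = 0.09552
  28: 1 × 0.1036 × 0.9147 = 0.09476
Sum = 0.66451
NRR = 0.48309 × 0.66451 = 0.32102

0.321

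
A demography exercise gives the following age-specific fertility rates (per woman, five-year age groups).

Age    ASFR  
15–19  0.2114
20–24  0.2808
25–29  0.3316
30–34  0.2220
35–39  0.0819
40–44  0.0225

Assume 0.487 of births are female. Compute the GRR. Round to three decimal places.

2.801

Proportion female at birth = 0.487.
Sum of ASFRs = 0.2114 + 0.2808 + 0.3316 + 0.2220 + 0.0819 + 0.0225 = 1.1502
TFR = 5 × 1.1502 = 5.751
GRR = 0.487 × 5.751 = 2.80074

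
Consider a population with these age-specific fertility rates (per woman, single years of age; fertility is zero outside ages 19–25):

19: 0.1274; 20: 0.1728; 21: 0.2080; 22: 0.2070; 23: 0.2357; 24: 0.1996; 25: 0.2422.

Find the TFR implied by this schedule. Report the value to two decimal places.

Sum of ASFRs = 0.1274 + 0.1728 + 0.2080 + 0.2070 + 0.2357 + 0.1996 + 0.2422 = 1.3927
TFR = 1.3927

1.39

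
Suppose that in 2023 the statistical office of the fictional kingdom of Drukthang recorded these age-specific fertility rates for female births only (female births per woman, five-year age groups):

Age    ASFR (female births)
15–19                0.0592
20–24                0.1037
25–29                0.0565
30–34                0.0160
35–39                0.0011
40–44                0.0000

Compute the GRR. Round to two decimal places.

Sum of female ASFRs = 0.0592 + 0.1037 + 0.0565 + 0.0160 + 0.0011 + 0.0000 = 0.2365
GRR = 5 × 0.2365 = 1.1825

1.18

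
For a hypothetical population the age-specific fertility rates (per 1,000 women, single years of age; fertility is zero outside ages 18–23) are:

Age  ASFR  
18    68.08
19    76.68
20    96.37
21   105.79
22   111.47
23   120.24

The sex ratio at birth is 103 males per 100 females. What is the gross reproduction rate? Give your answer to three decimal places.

0.285

Proportion female at birth = 100 / (100 + 103) = 0.49261.
Sum of ASFRs = 68.08 + 76.68 + 96.37 + 105.79 + 111.47 + 120.24 = 578.63
TFR = 578.63 / 1000 = 0.57863
GRR = 0.49261 × 0.57863 = 0.28504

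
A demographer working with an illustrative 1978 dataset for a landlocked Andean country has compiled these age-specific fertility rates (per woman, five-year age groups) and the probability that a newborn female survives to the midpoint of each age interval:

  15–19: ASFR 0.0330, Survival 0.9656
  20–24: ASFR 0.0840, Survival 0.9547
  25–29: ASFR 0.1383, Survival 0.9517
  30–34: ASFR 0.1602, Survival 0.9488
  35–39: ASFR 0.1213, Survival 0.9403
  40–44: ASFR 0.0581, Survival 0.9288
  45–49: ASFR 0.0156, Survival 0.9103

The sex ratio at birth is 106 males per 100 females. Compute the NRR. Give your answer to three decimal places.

1.403

Proportion female at birth = 100 / (100 + 106) = 0.48544.
Each age group contributes 5 × ASFR × survival:
  15–19: 5 × 0.0330 × 0.9656 = 0.15932
  20–24: 5 × 0.0840 × 0.9547 = 0.40097
  25–29: 5 × 0.1383 × 0.9517 = 0.65810
  30–34: 5 × 0.1602 × 0.9488 = 0.75999
  35–39: 5 × 0.1213 × 0.9403 = 0.57029
  40–44: 5 × 0.0581 × 0.9288 = 0.26982
  45–49: 5 × 0.0156 × 0.9103 = 0.07100
Sum = 2.88949
NRR = 0.48544 × 2.88949 = 1.40267
An NRR exceeding 1 indicates intrinsic growth under these rates.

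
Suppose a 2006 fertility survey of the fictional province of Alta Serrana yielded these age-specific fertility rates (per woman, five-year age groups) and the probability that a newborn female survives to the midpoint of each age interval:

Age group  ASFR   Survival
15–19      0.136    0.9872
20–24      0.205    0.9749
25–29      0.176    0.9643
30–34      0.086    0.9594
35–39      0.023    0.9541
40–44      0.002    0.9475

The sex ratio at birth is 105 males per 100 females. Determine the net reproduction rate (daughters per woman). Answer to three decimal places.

1.488

Proportion female at birth = 100 / (100 + 105) = 0.48780.
Weighting each age-specific rate by interval width and survival:
  15–19: 5 × 0.136 × 0.9872 = 0.67130
  20–24: 5 × 0.205 × 0.9749 = 0.99927
  25–29: 5 × 0.176 × 0.9643 = 0.84858
  30–34: 5 × 0.086 × 0.9594 = 0.41254
  35–39: 5 × 0.023 × 0.9541 = 0.10972
  40–44: 5 × 0.002 × 0.9475 = 0.00948
Sum = 3.05089
NRR = 0.48780 × 3.05089 = 1.48822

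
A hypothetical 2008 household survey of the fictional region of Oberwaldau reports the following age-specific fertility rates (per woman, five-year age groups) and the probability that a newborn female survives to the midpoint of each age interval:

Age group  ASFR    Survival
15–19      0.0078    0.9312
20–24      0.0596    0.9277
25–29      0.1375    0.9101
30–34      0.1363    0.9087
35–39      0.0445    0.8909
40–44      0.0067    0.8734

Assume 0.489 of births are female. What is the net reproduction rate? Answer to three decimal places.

0.873

Proportion female at birth = 0.489.
Per-age-group product (5 × ASFR × survival probability):
  15–19: 5 × 0.0078 × 0.9312 = 0.03632
  20–24: 5 × 0.0596 × 0.9277 = 0.27645
  25–29: 5 × 0.1375 × 0.9101 = 0.62569
  30–34: 5 × 0.1363 × 0.9087 = 0.61928
  35–39: 5 × 0.0445 × 0.8909 = 0.19823
  40–44: 5 × 0.0067 × 0.8734 = 0.02926
Sum = 1.78523
NRR = 0.489 × 1.78523 = 0.87298
An NRR under 1 implies long-run decline under these rates.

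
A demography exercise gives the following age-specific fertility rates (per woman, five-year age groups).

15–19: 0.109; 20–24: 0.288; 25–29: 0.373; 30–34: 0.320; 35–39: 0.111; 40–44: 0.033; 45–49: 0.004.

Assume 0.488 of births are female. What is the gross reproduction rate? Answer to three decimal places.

3.021

Proportion female at birth = 0.488.
Sum of ASFRs = 0.109 + 0.288 + 0.373 + 0.320 + 0.111 + 0.033 + 0.004 = 1.238
TFR = 5 × 1.238 = 6.19
GRR = 0.488 × 6.19 = 3.02072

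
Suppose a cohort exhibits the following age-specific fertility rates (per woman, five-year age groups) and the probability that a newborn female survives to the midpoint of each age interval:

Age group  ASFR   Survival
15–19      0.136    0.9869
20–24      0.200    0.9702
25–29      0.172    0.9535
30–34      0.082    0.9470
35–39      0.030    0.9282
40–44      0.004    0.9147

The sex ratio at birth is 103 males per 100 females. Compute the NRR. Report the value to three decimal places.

1.481

Proportion female at birth = 100 / (100 + 103) = 0.49261.
Survival-weighted fertility by age (5·fₓ·Sₓ):
  15–19: 5 × 0.136 × 0.9869 = 0.67109
  20–24: 5 × 0.200 × 0.9702 = 0.97020
  25–29: 5 × 0.172 × 0.9535 = 0.82001
  30–34: 5 × 0.082 × 0.9470 = 0.38827
  35–39: 5 × 0.030 × 0.9282 = 0.13923
  40–44: 5 × 0.004 × 0.9147 = 0.01829
Sum = 3.00709
NRR = 0.49261 × 3.00709 = 1.48132
NRR > 1, so each generation more than replaces itself.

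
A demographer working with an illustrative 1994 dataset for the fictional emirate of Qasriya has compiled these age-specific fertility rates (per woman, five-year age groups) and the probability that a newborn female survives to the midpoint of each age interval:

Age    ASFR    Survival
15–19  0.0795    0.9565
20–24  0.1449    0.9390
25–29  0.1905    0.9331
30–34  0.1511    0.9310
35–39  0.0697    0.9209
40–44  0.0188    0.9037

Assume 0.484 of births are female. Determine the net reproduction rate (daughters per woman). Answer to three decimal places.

Proportion female at birth = 0.484.
Weighting each age-specific rate by interval width and survival:
  15–19: 5 × 0.0795 × 0.9565 = 0.38021
  20–24: 5 × 0.1449 × 0.9390 = 0.68031
  25–29: 5 × 0.1905 × 0.9331 = 0.88878
  30–34: 5 × 0.1511 × 0.9310 = 0.70337
  35–39: 5 × 0.0697 × 0.9209 = 0.32093
  40–44: 5 × 0.0188 × 0.9037 = 0.08495
Sum = 3.05855
NRR = 0.484 × 3.05855 = 1.48034
NRR > 1, so each generation more than replaces itself.

1.480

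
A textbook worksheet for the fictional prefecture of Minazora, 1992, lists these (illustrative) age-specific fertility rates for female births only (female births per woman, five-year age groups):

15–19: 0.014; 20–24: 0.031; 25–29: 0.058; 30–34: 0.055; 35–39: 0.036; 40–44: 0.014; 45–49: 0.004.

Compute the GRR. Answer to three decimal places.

Sum of female ASFRs = 0.014 + 0.031 + 0.058 + 0.055 + 0.036 + 0.014 + 0.004 = 0.212
GRR = 5 × 0.212 = 1.06

1.060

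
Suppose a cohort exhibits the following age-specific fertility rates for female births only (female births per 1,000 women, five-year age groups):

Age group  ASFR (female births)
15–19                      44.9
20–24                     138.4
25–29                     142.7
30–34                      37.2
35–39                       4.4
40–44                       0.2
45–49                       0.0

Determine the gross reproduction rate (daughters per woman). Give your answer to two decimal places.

1.84

Sum of female ASFRs = 44.9 + 138.4 + 142.7 + 37.2 + 4.4 + 0.2 + 0.0 = 367.8
GRR = 5 × 367.8 / 1000 = 1.839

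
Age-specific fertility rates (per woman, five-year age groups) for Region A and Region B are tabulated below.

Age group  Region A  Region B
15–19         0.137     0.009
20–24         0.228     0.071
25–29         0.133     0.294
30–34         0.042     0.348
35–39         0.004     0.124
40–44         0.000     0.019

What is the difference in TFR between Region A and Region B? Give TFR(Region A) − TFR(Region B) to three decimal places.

-1.605

Region A:
  Sum of ASFRs = 0.137 + 0.228 + 0.133 + 0.042 + 0.004 + 0.000 = 0.544
  TFR = 5 × 0.544 = 2.72
Region B:
  Sum of ASFRs = 0.009 + 0.071 + 0.294 + 0.348 + 0.124 + 0.019 = 0.865
  TFR = 5 × 0.865 = 4.325
Difference = 2.72 − 4.325 = -1.605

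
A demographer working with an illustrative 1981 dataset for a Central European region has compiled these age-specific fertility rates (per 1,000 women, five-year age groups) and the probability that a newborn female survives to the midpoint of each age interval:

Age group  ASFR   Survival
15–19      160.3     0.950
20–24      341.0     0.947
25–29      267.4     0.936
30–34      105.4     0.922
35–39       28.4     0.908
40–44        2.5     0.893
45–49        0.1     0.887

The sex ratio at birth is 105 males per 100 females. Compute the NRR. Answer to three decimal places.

Proportion female at birth = 100 / (100 + 105) = 0.48780.
Per-age-group product (5 × ASFR × survival probability):
  15–19: 5 × 160.3/1000 × 0.950 = 0.76143
  20–24: 5 × 341.0/1000 × 0.947 = 1.61464
  25–29: 5 × 267.4/1000 × 0.936 = 1.25143
  30–34: 5 × 105.4/1000 × 0.922 = 0.48589
  35–39: 5 × 28.4/1000 × 0.908 = 0.12894
  40–44: 5 × 2.5/1000 × 0.893 = 0.01116
  45–49: 5 × 0.1/1000 × 0.887 = 0.00044
Sum = 4.25393
NRR = 0.48780 × 4.25393 = 2.07507

2.075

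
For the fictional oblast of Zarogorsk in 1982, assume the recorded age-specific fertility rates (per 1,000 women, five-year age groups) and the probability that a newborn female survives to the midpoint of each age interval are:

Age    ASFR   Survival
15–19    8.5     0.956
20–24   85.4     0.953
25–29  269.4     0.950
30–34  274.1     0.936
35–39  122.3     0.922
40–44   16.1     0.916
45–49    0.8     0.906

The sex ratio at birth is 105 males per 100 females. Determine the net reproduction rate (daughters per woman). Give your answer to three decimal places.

Proportion female at birth = 100 / (100 + 105) = 0.48780.
Per-age-group product (5 × ASFR × survival probability):
  15–19: 5 × 8.5/1000 × 0.956 = 0.04063
  20–24: 5 × 85.4/1000 × 0.953 = 0.40693
  25–29: 5 × 269.4/1000 × 0.950 = 1.27965
  30–34: 5 × 274.1/1000 × 0.936 = 1.28279
  35–39: 5 × 122.3/1000 × 0.922 = 0.56380
  40–44: 5 × 16.1/1000 × 0.916 = 0.07374
  45–49: 5 × 0.8/1000 × 0.906 = 0.00362
Sum = 3.65116
NRR = 0.48780 × 3.65116 = 1.78104
An NRR exceeding 1 indicates intrinsic growth under these rates.

1.781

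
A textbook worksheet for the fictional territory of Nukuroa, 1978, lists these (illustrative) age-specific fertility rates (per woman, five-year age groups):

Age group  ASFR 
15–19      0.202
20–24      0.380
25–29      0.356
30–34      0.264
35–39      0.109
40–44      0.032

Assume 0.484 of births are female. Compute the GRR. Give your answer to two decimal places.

Proportion female at birth = 0.484.
Sum of ASFRs = 0.202 + 0.380 + 0.356 + 0.264 + 0.109 + 0.032 = 1.343
TFR = 5 × 1.343 = 6.715
GRR = 0.484 × 6.715 = 3.25006

3.25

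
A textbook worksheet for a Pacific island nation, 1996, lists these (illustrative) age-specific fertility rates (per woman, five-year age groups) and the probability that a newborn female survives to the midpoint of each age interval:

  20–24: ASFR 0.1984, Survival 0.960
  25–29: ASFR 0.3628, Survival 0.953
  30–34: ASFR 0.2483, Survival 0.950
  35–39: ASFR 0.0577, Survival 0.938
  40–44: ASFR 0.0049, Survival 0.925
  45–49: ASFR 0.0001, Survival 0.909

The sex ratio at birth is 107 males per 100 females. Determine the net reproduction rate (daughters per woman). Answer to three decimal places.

2.007

Proportion female at birth = 100 / (100 + 107) = 0.48309.
Each age group contributes 5 × ASFR × survival:
  20–24: 5 × 0.1984 × 0.960 = 0.95232
  25–29: 5 × 0.3628 × 0.953 = 1.72874
  30–34: 5 × 0.2483 × 0.950 = 1.17943
  35–39: 5 × 0.0577 × 0.938 = 0.27061
  40–44: 5 × 0.0049 × 0.925 = 0.02266
  45–49: 5 × 0.0001 × 0.909 = 0.00045
Sum = 4.15421
NRR = 0.48309 × 4.15421 = 2.00686
NRR > 1, so each generation more than replaces itself.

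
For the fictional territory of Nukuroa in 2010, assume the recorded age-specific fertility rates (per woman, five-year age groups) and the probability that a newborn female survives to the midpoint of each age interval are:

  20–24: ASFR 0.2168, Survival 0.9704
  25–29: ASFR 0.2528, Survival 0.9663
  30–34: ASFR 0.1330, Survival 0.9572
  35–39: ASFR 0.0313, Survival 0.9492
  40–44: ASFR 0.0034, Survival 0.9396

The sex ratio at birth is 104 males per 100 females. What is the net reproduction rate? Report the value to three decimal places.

1.507

Proportion female at birth = 100 / (100 + 104) = 0.49020.
Survival-weighted fertility by age (5·fₓ·Sₓ):
  20–24: 5 × 0.2168 × 0.9704 = 1.05191
  25–29: 5 × 0.2528 × 0.9663 = 1.22140
  30–34: 5 × 0.1330 × 0.9572 = 0.63654
  35–39: 5 × 0.0313 × 0.9492 = 0.14855
  40–44: 5 × 0.0034 × 0.9396 = 0.01597
Sum = 3.07437
NRR = 0.49020 × 3.07437 = 1.50706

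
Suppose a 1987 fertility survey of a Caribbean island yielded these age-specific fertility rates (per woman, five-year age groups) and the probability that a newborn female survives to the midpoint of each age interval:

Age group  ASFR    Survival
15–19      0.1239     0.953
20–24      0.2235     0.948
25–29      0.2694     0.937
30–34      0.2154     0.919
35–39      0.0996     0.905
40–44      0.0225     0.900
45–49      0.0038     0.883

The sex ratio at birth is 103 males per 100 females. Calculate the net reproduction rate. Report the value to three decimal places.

2.202

Proportion female at birth = 100 / (100 + 103) = 0.49261.
Weighting each age-specific rate by interval width and survival:
  15–19: 5 × 0.1239 × 0.953 = 0.59038
  20–24: 5 × 0.2235 × 0.948 = 1.05939
  25–29: 5 × 0.2694 × 0.937 = 1.26214
  30–34: 5 × 0.2154 × 0.919 = 0.98976
  35–39: 5 × 0.0996 × 0.905 = 0.45069
  40–44: 5 × 0.0225 × 0.900 = 0.10125
  45–49: 5 × 0.0038 × 0.883 = 0.01678
Sum = 4.47039
NRR = 0.49261 × 4.47039 = 2.20216
An NRR exceeding 1 indicates intrinsic growth under these rates.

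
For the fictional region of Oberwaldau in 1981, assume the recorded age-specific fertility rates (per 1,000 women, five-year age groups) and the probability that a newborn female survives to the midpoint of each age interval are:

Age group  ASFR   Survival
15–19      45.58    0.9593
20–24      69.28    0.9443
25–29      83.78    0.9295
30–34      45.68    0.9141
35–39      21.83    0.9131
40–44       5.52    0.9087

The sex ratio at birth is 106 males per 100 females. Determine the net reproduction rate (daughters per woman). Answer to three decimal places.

0.616

Proportion female at birth = 100 / (100 + 106) = 0.48544.
Survival-weighted fertility by age (5·fₓ·Sₓ):
  15–19: 5 × 45.58/1000 × 0.9593 = 0.21862
  20–24: 5 × 69.28/1000 × 0.9443 = 0.32711
  25–29: 5 × 83.78/1000 × 0.9295 = 0.38937
  30–34: 5 × 45.68/1000 × 0.9141 = 0.20878
  35–39: 5 × 21.83/1000 × 0.9131 = 0.09966
  40–44: 5 × 5.52/1000 × 0.9087 = 0.02508
Sum = 1.26862
NRR = 0.48544 × 1.26862 = 0.61584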